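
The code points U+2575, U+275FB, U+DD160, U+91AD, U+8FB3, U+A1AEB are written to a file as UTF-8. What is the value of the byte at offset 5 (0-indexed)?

U+2575 → 3-byte form E2 95 B5 at offsets 0–2.
U+275FB → 4-byte form F0 A7 97 BB at offsets 3–6.
Offset 5 falls in char 2's range; it's byte 3 of F0 A7 97 BB = 0x97.

0x97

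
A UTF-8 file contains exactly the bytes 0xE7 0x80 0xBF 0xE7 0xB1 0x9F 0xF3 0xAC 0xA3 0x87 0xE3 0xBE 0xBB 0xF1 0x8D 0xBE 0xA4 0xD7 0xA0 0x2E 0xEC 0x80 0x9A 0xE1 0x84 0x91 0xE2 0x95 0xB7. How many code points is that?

Byte at offset 0: 0xE7 = 11100111 → 3-byte char (#1). Advance 3.
Byte at offset 3: 0xE7 = 11100111 → 3-byte char (#2). Advance 3.
Byte at offset 6: 0xF3 = 11110011 → 4-byte char (#3). Advance 4.
Byte at offset 10: 0xE3 = 11100011 → 3-byte char (#4). Advance 3.
Byte at offset 13: 0xF1 = 11110001 → 4-byte char (#5). Advance 4.
Byte at offset 17: 0xD7 = 11010111 → 2-byte char (#6). Advance 2.
Byte at offset 19: 0x2E = 00101110 → 1-byte char (#7). Advance 1.
Byte at offset 20: 0xEC = 11101100 → 3-byte char (#8). Advance 3.
Byte at offset 23: 0xE1 = 11100001 → 3-byte char (#9). Advance 3.
Byte at offset 26: 0xE2 = 11100010 → 3-byte char (#10). Advance 3.
Reached end at offset 29 after 10 code points.

10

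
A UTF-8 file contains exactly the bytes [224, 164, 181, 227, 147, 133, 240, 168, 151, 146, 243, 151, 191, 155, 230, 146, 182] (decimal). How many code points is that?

Byte at offset 0: 0xE0 = 11100000 → 3-byte char (#1). Advance 3.
Byte at offset 3: 0xE3 = 11100011 → 3-byte char (#2). Advance 3.
Byte at offset 6: 0xF0 = 11110000 → 4-byte char (#3). Advance 4.
Byte at offset 10: 0xF3 = 11110011 → 4-byte char (#4). Advance 4.
Byte at offset 14: 0xE6 = 11100110 → 3-byte char (#5). Advance 3.
Reached end at offset 17 after 5 code points.

5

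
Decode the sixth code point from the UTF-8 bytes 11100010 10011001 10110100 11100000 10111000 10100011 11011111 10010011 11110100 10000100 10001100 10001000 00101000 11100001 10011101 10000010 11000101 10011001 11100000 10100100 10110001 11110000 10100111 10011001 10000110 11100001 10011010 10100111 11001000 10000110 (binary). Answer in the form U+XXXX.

Offset 0: leading byte 0xE2 = 11100010 → 3-byte char #1 = E2 99 B4.
Offset 3: leading byte 0xE0 = 11100000 → 3-byte char #2 = E0 B8 A3.
Offset 6: leading byte 0xDF = 11011111 → 2-byte char #3 = DF 93.
Offset 8: leading byte 0xF4 = 11110100 → 4-byte char #4 = F4 84 8C 88.
Offset 12: leading byte 0x28 = 00101000 → 1-byte char #5 = 28.
Offset 13: leading byte 0xE1 = 11100001 → 3-byte char #6 = E1 9D 82.
Leading byte 0xE1 = 11100001 matches 1110xxxx → 3-byte sequence.
Byte 1: 0xE1 = 11100001, payload 0001 (4 bits).
Byte 2: 0x9D = 10011101 (10xxxxxx ✓), payload 011101.
Byte 3: 0x82 = 10000010 (10xxxxxx ✓), payload 000010.
Concatenate: 0001011101000010 = 0x1742 (16 bits → U+1742).

U+1742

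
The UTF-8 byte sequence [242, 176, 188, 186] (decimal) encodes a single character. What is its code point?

U+B0F3A

Leading byte 0xF2 = 11110010 matches 11110xxx → 4-byte sequence.
Byte 1: 0xF2 = 11110010, payload 010 (3 bits).
Byte 2: 0xB0 = 10110000 (10xxxxxx ✓), payload 110000.
Byte 3: 0xBC = 10111100 (10xxxxxx ✓), payload 111100.
Byte 4: 0xBA = 10111010 (10xxxxxx ✓), payload 111010.
Concatenate: 010110000111100111010 = 0xB0F3A (21 bits → U+B0F3A).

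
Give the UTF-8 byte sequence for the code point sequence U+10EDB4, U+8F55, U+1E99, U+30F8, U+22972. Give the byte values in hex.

F4 8E B6 B4 E8 BD 95 E1 BA 99 E3 83 B8 F0 A2 A5 B2

U+10EDB4: 4-byte form → F4 8E B6 B4.
U+8F55: 3-byte form → E8 BD 95.
U+1E99: 3-byte form → E1 BA 99.
U+30F8: 3-byte form → E3 83 B8.
U+22972: 4-byte form → F0 A2 A5 B2.
Concatenated (17 bytes): F4 8E B6 B4 E8 BD 95 E1 BA 99 E3 83 B8 F0 A2 A5 B2.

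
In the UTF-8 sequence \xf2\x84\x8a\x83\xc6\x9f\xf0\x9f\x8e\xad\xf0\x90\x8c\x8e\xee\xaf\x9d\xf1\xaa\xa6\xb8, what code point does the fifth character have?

U+EBDD

Offset 0: leading byte 0xF2 = 11110010 → 4-byte char #1 = F2 84 8A 83.
Offset 4: leading byte 0xC6 = 11000110 → 2-byte char #2 = C6 9F.
Offset 6: leading byte 0xF0 = 11110000 → 4-byte char #3 = F0 9F 8E AD.
Offset 10: leading byte 0xF0 = 11110000 → 4-byte char #4 = F0 90 8C 8E.
Offset 14: leading byte 0xEE = 11101110 → 3-byte char #5 = EE AF 9D.
Leading byte 0xEE = 11101110 matches 1110xxxx → 3-byte sequence.
Byte 1: 0xEE = 11101110, payload 1110 (4 bits).
Byte 2: 0xAF = 10101111 (10xxxxxx ✓), payload 101111.
Byte 3: 0x9D = 10011101 (10xxxxxx ✓), payload 011101.
Concatenate: 1110101111011101 = 0xEBDD (16 bits → U+EBDD).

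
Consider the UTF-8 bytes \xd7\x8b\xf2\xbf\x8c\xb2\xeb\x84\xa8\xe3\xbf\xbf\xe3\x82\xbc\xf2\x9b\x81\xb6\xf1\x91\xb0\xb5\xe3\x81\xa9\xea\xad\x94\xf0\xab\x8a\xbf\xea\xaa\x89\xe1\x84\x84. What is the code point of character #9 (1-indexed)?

Offset 0: leading byte 0xD7 = 11010111 → 2-byte char #1 = D7 8B.
Offset 2: leading byte 0xF2 = 11110010 → 4-byte char #2 = F2 BF 8C B2.
Offset 6: leading byte 0xEB = 11101011 → 3-byte char #3 = EB 84 A8.
Offset 9: leading byte 0xE3 = 11100011 → 3-byte char #4 = E3 BF BF.
Offset 12: leading byte 0xE3 = 11100011 → 3-byte char #5 = E3 82 BC.
Offset 15: leading byte 0xF2 = 11110010 → 4-byte char #6 = F2 9B 81 B6.
Offset 19: leading byte 0xF1 = 11110001 → 4-byte char #7 = F1 91 B0 B5.
Offset 23: leading byte 0xE3 = 11100011 → 3-byte char #8 = E3 81 A9.
Offset 26: leading byte 0xEA = 11101010 → 3-byte char #9 = EA AD 94.
Leading byte 0xEA = 11101010 matches 1110xxxx → 3-byte sequence.
Byte 1: 0xEA = 11101010, payload 1010 (4 bits).
Byte 2: 0xAD = 10101101 (10xxxxxx ✓), payload 101101.
Byte 3: 0x94 = 10010100 (10xxxxxx ✓), payload 010100.
Concatenate: 1010101101010100 = 0xAB54 (16 bits → U+AB54).

U+AB54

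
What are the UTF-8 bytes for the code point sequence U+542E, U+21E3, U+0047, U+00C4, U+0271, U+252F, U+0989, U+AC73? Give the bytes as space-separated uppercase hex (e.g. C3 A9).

U+542E: 3-byte form → E5 90 AE.
U+21E3: 3-byte form → E2 87 A3.
U+0047: 1-byte form → 47.
U+00C4: 2-byte form → C3 84.
U+0271: 2-byte form → C9 B1.
U+252F: 3-byte form → E2 94 AF.
U+0989: 3-byte form → E0 A6 89.
U+AC73: 3-byte form → EA B1 B3.
Concatenated (20 bytes): E5 90 AE E2 87 A3 47 C3 84 C9 B1 E2 94 AF E0 A6 89 EA B1 B3.

E5 90 AE E2 87 A3 47 C3 84 C9 B1 E2 94 AF E0 A6 89 EA B1 B3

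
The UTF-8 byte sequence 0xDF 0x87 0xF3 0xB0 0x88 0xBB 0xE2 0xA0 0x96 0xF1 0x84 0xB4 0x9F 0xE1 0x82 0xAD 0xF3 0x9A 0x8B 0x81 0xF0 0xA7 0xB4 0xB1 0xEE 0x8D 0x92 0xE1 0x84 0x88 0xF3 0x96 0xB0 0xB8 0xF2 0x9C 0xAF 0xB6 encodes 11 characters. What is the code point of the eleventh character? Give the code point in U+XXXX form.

Offset 0: leading byte 0xDF = 11011111 → 2-byte char #1 = DF 87.
Offset 2: leading byte 0xF3 = 11110011 → 4-byte char #2 = F3 B0 88 BB.
Offset 6: leading byte 0xE2 = 11100010 → 3-byte char #3 = E2 A0 96.
Offset 9: leading byte 0xF1 = 11110001 → 4-byte char #4 = F1 84 B4 9F.
Offset 13: leading byte 0xE1 = 11100001 → 3-byte char #5 = E1 82 AD.
Offset 16: leading byte 0xF3 = 11110011 → 4-byte char #6 = F3 9A 8B 81.
Offset 20: leading byte 0xF0 = 11110000 → 4-byte char #7 = F0 A7 B4 B1.
Offset 24: leading byte 0xEE = 11101110 → 3-byte char #8 = EE 8D 92.
Offset 27: leading byte 0xE1 = 11100001 → 3-byte char #9 = E1 84 88.
Offset 30: leading byte 0xF3 = 11110011 → 4-byte char #10 = F3 96 B0 B8.
Offset 34: leading byte 0xF2 = 11110010 → 4-byte char #11 = F2 9C AF B6.
Leading byte 0xF2 = 11110010 matches 11110xxx → 4-byte sequence.
Byte 1: 0xF2 = 11110010, payload 010 (3 bits).
Byte 2: 0x9C = 10011100 (10xxxxxx ✓), payload 011100.
Byte 3: 0xAF = 10101111 (10xxxxxx ✓), payload 101111.
Byte 4: 0xB6 = 10110110 (10xxxxxx ✓), payload 110110.
Concatenate: 010011100101111110110 = 0x9CBF6 (21 bits → U+9CBF6).

U+9CBF6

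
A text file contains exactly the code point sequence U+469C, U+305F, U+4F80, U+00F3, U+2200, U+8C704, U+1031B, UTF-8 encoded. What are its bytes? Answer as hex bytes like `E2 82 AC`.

E4 9A 9C E3 81 9F E4 BE 80 C3 B3 E2 88 80 F2 8C 9C 84 F0 90 8C 9B

U+469C: 3-byte form → E4 9A 9C.
U+305F: 3-byte form → E3 81 9F.
U+4F80: 3-byte form → E4 BE 80.
U+00F3: 2-byte form → C3 B3.
U+2200: 3-byte form → E2 88 80.
U+8C704: 4-byte form → F2 8C 9C 84.
U+1031B: 4-byte form → F0 90 8C 9B.
Concatenated (22 bytes): E4 9A 9C E3 81 9F E4 BE 80 C3 B3 E2 88 80 F2 8C 9C 84 F0 90 8C 9B.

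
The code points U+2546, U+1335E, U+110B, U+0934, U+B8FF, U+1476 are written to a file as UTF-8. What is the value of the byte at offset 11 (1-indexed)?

0xE0

1-indexed offset 11 is 0-indexed offset 10.
U+2546 → 3-byte form E2 95 86 at offsets 0–2.
U+1335E → 4-byte form F0 93 8D 9E at offsets 3–6.
U+110B → 3-byte form E1 84 8B at offsets 7–9.
U+0934 → 3-byte form E0 A4 B4 at offsets 10–12.
Offset 10 falls in char 4's range; it's byte 1 of E0 A4 B4 = 0xE0.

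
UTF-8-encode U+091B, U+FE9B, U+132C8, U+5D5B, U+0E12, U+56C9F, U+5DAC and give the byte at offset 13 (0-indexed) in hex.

U+091B → 3-byte form E0 A4 9B at offsets 0–2.
U+FE9B → 3-byte form EF BA 9B at offsets 3–5.
U+132C8 → 4-byte form F0 93 8B 88 at offsets 6–9.
U+5D5B → 3-byte form E5 B5 9B at offsets 10–12.
U+0E12 → 3-byte form E0 B8 92 at offsets 13–15.
Offset 13 falls in char 5's range; it's byte 1 of E0 B8 92 = 0xE0.

0xE0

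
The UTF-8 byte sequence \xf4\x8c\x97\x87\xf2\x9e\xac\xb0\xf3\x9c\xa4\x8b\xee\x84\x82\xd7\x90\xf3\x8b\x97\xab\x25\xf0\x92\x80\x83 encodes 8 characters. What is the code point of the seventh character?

U+0025

Offset 0: leading byte 0xF4 = 11110100 → 4-byte char #1 = F4 8C 97 87.
Offset 4: leading byte 0xF2 = 11110010 → 4-byte char #2 = F2 9E AC B0.
Offset 8: leading byte 0xF3 = 11110011 → 4-byte char #3 = F3 9C A4 8B.
Offset 12: leading byte 0xEE = 11101110 → 3-byte char #4 = EE 84 82.
Offset 15: leading byte 0xD7 = 11010111 → 2-byte char #5 = D7 90.
Offset 17: leading byte 0xF3 = 11110011 → 4-byte char #6 = F3 8B 97 AB.
Offset 21: leading byte 0x25 = 00100101 → 1-byte char #7 = 25.
Leading byte 0x25 = 00100101 matches 0xxxxxxx → 1-byte sequence.
Byte 1: 0x25 = 00100101, payload 0100101 (7 bits).
Concatenate: 0100101 = 0x25 (7 bits → U+0025).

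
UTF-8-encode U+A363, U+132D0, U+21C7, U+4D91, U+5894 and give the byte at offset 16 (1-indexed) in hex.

0x94

1-indexed offset 16 is 0-indexed offset 15.
U+A363 → 3-byte form EA 8D A3 at offsets 0–2.
U+132D0 → 4-byte form F0 93 8B 90 at offsets 3–6.
U+21C7 → 3-byte form E2 87 87 at offsets 7–9.
U+4D91 → 3-byte form E4 B6 91 at offsets 10–12.
U+5894 → 3-byte form E5 A2 94 at offsets 13–15.
Offset 15 falls in char 5's range; it's byte 3 of E5 A2 94 = 0x94.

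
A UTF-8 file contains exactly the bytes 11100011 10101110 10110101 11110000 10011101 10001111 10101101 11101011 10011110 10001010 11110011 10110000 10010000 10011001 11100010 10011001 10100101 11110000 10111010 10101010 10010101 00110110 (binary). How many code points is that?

Byte at offset 0: 0xE3 = 11100011 → 3-byte char (#1). Advance 3.
Byte at offset 3: 0xF0 = 11110000 → 4-byte char (#2). Advance 4.
Byte at offset 7: 0xEB = 11101011 → 3-byte char (#3). Advance 3.
Byte at offset 10: 0xF3 = 11110011 → 4-byte char (#4). Advance 4.
Byte at offset 14: 0xE2 = 11100010 → 3-byte char (#5). Advance 3.
Byte at offset 17: 0xF0 = 11110000 → 4-byte char (#6). Advance 4.
Byte at offset 21: 0x36 = 00110110 → 1-byte char (#7). Advance 1.
Reached end at offset 22 after 7 code points.

7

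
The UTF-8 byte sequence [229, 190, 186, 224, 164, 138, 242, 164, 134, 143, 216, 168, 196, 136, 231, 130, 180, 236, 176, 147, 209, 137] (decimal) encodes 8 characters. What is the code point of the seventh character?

Offset 0: leading byte 0xE5 = 11100101 → 3-byte char #1 = E5 BE BA.
Offset 3: leading byte 0xE0 = 11100000 → 3-byte char #2 = E0 A4 8A.
Offset 6: leading byte 0xF2 = 11110010 → 4-byte char #3 = F2 A4 86 8F.
Offset 10: leading byte 0xD8 = 11011000 → 2-byte char #4 = D8 A8.
Offset 12: leading byte 0xC4 = 11000100 → 2-byte char #5 = C4 88.
Offset 14: leading byte 0xE7 = 11100111 → 3-byte char #6 = E7 82 B4.
Offset 17: leading byte 0xEC = 11101100 → 3-byte char #7 = EC B0 93.
Leading byte 0xEC = 11101100 matches 1110xxxx → 3-byte sequence.
Byte 1: 0xEC = 11101100, payload 1100 (4 bits).
Byte 2: 0xB0 = 10110000 (10xxxxxx ✓), payload 110000.
Byte 3: 0x93 = 10010011 (10xxxxxx ✓), payload 010011.
Concatenate: 1100110000010011 = 0xCC13 (16 bits → U+CC13).

U+CC13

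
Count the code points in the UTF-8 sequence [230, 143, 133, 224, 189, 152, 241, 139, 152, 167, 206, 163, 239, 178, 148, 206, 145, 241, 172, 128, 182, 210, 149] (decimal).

Byte at offset 0: 0xE6 = 11100110 → 3-byte char (#1). Advance 3.
Byte at offset 3: 0xE0 = 11100000 → 3-byte char (#2). Advance 3.
Byte at offset 6: 0xF1 = 11110001 → 4-byte char (#3). Advance 4.
Byte at offset 10: 0xCE = 11001110 → 2-byte char (#4). Advance 2.
Byte at offset 12: 0xEF = 11101111 → 3-byte char (#5). Advance 3.
Byte at offset 15: 0xCE = 11001110 → 2-byte char (#6). Advance 2.
Byte at offset 17: 0xF1 = 11110001 → 4-byte char (#7). Advance 4.
Byte at offset 21: 0xD2 = 11010010 → 2-byte char (#8). Advance 2.
Reached end at offset 23 after 8 code points.

8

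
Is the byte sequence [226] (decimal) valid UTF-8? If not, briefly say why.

invalid (sequence truncated)

Leading byte 0xE2 = 11100010 → 3-byte form, but only 1 byte is present.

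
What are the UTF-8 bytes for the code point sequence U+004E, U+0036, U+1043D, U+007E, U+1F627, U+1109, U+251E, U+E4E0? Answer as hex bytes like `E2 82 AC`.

U+004E: 1-byte form → 4E.
U+0036: 1-byte form → 36.
U+1043D: 4-byte form → F0 90 90 BD.
U+007E: 1-byte form → 7E.
U+1F627: 4-byte form → F0 9F 98 A7.
U+1109: 3-byte form → E1 84 89.
U+251E: 3-byte form → E2 94 9E.
U+E4E0: 3-byte form → EE 93 A0.
Concatenated (20 bytes): 4E 36 F0 90 90 BD 7E F0 9F 98 A7 E1 84 89 E2 94 9E EE 93 A0.

4E 36 F0 90 90 BD 7E F0 9F 98 A7 E1 84 89 E2 94 9E EE 93 A0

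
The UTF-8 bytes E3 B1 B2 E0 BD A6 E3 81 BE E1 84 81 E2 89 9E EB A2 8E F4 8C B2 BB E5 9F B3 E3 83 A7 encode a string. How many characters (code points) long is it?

Byte at offset 0: 0xE3 = 11100011 → 3-byte char (#1). Advance 3.
Byte at offset 3: 0xE0 = 11100000 → 3-byte char (#2). Advance 3.
Byte at offset 6: 0xE3 = 11100011 → 3-byte char (#3). Advance 3.
Byte at offset 9: 0xE1 = 11100001 → 3-byte char (#4). Advance 3.
Byte at offset 12: 0xE2 = 11100010 → 3-byte char (#5). Advance 3.
Byte at offset 15: 0xEB = 11101011 → 3-byte char (#6). Advance 3.
Byte at offset 18: 0xF4 = 11110100 → 4-byte char (#7). Advance 4.
Byte at offset 22: 0xE5 = 11100101 → 3-byte char (#8). Advance 3.
Byte at offset 25: 0xE3 = 11100011 → 3-byte char (#9). Advance 3.
Reached end at offset 28 after 9 code points.

9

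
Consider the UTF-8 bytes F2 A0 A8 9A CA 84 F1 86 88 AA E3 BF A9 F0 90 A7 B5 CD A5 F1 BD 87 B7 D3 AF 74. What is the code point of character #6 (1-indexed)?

U+0365

Offset 0: leading byte 0xF2 = 11110010 → 4-byte char #1 = F2 A0 A8 9A.
Offset 4: leading byte 0xCA = 11001010 → 2-byte char #2 = CA 84.
Offset 6: leading byte 0xF1 = 11110001 → 4-byte char #3 = F1 86 88 AA.
Offset 10: leading byte 0xE3 = 11100011 → 3-byte char #4 = E3 BF A9.
Offset 13: leading byte 0xF0 = 11110000 → 4-byte char #5 = F0 90 A7 B5.
Offset 17: leading byte 0xCD = 11001101 → 2-byte char #6 = CD A5.
Leading byte 0xCD = 11001101 matches 110xxxxx → 2-byte sequence.
Byte 1: 0xCD = 11001101, payload 01101 (5 bits).
Byte 2: 0xA5 = 10100101 (10xxxxxx ✓), payload 100101.
Concatenate: 01101100101 = 0x365 (11 bits → U+0365).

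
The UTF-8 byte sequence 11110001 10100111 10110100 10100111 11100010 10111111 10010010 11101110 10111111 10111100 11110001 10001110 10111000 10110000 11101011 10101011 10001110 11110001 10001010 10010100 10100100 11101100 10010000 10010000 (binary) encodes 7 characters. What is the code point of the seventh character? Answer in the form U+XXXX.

U+C410

Offset 0: leading byte 0xF1 = 11110001 → 4-byte char #1 = F1 A7 B4 A7.
Offset 4: leading byte 0xE2 = 11100010 → 3-byte char #2 = E2 BF 92.
Offset 7: leading byte 0xEE = 11101110 → 3-byte char #3 = EE BF BC.
Offset 10: leading byte 0xF1 = 11110001 → 4-byte char #4 = F1 8E B8 B0.
Offset 14: leading byte 0xEB = 11101011 → 3-byte char #5 = EB AB 8E.
Offset 17: leading byte 0xF1 = 11110001 → 4-byte char #6 = F1 8A 94 A4.
Offset 21: leading byte 0xEC = 11101100 → 3-byte char #7 = EC 90 90.
Leading byte 0xEC = 11101100 matches 1110xxxx → 3-byte sequence.
Byte 1: 0xEC = 11101100, payload 1100 (4 bits).
Byte 2: 0x90 = 10010000 (10xxxxxx ✓), payload 010000.
Byte 3: 0x90 = 10010000 (10xxxxxx ✓), payload 010000.
Concatenate: 1100010000010000 = 0xC410 (16 bits → U+C410).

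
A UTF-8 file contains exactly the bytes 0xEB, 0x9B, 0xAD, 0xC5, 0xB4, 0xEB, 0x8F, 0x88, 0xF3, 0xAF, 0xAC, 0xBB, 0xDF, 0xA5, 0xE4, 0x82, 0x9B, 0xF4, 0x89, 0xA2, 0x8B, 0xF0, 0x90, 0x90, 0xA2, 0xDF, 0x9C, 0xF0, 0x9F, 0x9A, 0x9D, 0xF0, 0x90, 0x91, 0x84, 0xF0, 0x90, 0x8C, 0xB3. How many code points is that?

12

Byte at offset 0: 0xEB = 11101011 → 3-byte char (#1). Advance 3.
Byte at offset 3: 0xC5 = 11000101 → 2-byte char (#2). Advance 2.
Byte at offset 5: 0xEB = 11101011 → 3-byte char (#3). Advance 3.
Byte at offset 8: 0xF3 = 11110011 → 4-byte char (#4). Advance 4.
Byte at offset 12: 0xDF = 11011111 → 2-byte char (#5). Advance 2.
Byte at offset 14: 0xE4 = 11100100 → 3-byte char (#6). Advance 3.
Byte at offset 17: 0xF4 = 11110100 → 4-byte char (#7). Advance 4.
Byte at offset 21: 0xF0 = 11110000 → 4-byte char (#8). Advance 4.
Byte at offset 25: 0xDF = 11011111 → 2-byte char (#9). Advance 2.
Byte at offset 27: 0xF0 = 11110000 → 4-byte char (#10). Advance 4.
Byte at offset 31: 0xF0 = 11110000 → 4-byte char (#11). Advance 4.
Byte at offset 35: 0xF0 = 11110000 → 4-byte char (#12). Advance 4.
Reached end at offset 39 after 12 code points.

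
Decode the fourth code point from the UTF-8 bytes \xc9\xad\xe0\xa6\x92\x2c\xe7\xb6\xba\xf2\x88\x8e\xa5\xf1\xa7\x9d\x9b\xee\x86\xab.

U+7DBA

Offset 0: leading byte 0xC9 = 11001001 → 2-byte char #1 = C9 AD.
Offset 2: leading byte 0xE0 = 11100000 → 3-byte char #2 = E0 A6 92.
Offset 5: leading byte 0x2C = 00101100 → 1-byte char #3 = 2C.
Offset 6: leading byte 0xE7 = 11100111 → 3-byte char #4 = E7 B6 BA.
Leading byte 0xE7 = 11100111 matches 1110xxxx → 3-byte sequence.
Byte 1: 0xE7 = 11100111, payload 0111 (4 bits).
Byte 2: 0xB6 = 10110110 (10xxxxxx ✓), payload 110110.
Byte 3: 0xBA = 10111010 (10xxxxxx ✓), payload 111010.
Concatenate: 0111110110111010 = 0x7DBA (16 bits → U+7DBA).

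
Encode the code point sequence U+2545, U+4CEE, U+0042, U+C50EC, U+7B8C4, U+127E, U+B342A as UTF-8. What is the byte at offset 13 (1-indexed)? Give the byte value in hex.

1-indexed offset 13 is 0-indexed offset 12.
U+2545 → 3-byte form E2 95 85 at offsets 0–2.
U+4CEE → 3-byte form E4 B3 AE at offsets 3–5.
U+0042 → 1-byte form 42 at offsets 6–6.
U+C50EC → 4-byte form F3 85 83 AC at offsets 7–10.
U+7B8C4 → 4-byte form F1 BB A3 84 at offsets 11–14.
Offset 12 falls in char 5's range; it's byte 2 of F1 BB A3 84 = 0xBB.

0xBB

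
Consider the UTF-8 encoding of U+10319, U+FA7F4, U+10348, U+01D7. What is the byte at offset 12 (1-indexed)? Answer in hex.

1-indexed offset 12 is 0-indexed offset 11.
U+10319 → 4-byte form F0 90 8C 99 at offsets 0–3.
U+FA7F4 → 4-byte form F3 BA 9F B4 at offsets 4–7.
U+10348 → 4-byte form F0 90 8D 88 at offsets 8–11.
Offset 11 falls in char 3's range; it's byte 4 of F0 90 8D 88 = 0x88.

0x88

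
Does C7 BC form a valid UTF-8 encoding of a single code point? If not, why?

Leading byte 0xC7 = 11000111 → 2-byte form.
Continuation bytes 0xBC=10111100 all match 10xxxxxx.
Decoded value 0x1FC is ≥ 0x80 (shortest form) and not a surrogate.

valid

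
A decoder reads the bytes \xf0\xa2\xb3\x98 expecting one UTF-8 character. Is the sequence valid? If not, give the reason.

Leading byte 0xF0 = 11110000 → 4-byte form.
Continuation bytes 0xA2=10100010, 0xB3=10110011, 0x98=10011000 all match 10xxxxxx.
Decoded value 0x22CD8 is ≥ 0x10000 (shortest form) and not a surrogate.

valid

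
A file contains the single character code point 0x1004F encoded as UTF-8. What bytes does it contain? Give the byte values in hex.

U+1004F = 0x1004F = 65615 decimal. In range U+10000–U+10FFFF → 4-byte form: 11110xxx 10xxxxxx 10xxxxxx 10xxxxxx.
Binary (21 bits): 000010000000001001111.
Split 3+6+6+6: 000 | 010000 | 000001 | 001111.
Byte 1: 11110000 = 0xF0.
Byte 2: 10010000 = 0x90.
Byte 3: 10000001 = 0x81.
Byte 4: 10001111 = 0x8F.

F0 90 81 8F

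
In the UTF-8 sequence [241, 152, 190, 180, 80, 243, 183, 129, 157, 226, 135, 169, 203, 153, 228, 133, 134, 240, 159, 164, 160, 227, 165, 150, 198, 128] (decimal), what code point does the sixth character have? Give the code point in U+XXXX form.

Offset 0: leading byte 0xF1 = 11110001 → 4-byte char #1 = F1 98 BE B4.
Offset 4: leading byte 0x50 = 01010000 → 1-byte char #2 = 50.
Offset 5: leading byte 0xF3 = 11110011 → 4-byte char #3 = F3 B7 81 9D.
Offset 9: leading byte 0xE2 = 11100010 → 3-byte char #4 = E2 87 A9.
Offset 12: leading byte 0xCB = 11001011 → 2-byte char #5 = CB 99.
Offset 14: leading byte 0xE4 = 11100100 → 3-byte char #6 = E4 85 86.
Leading byte 0xE4 = 11100100 matches 1110xxxx → 3-byte sequence.
Byte 1: 0xE4 = 11100100, payload 0100 (4 bits).
Byte 2: 0x85 = 10000101 (10xxxxxx ✓), payload 000101.
Byte 3: 0x86 = 10000110 (10xxxxxx ✓), payload 000110.
Concatenate: 0100000101000110 = 0x4146 (16 bits → U+4146).

U+4146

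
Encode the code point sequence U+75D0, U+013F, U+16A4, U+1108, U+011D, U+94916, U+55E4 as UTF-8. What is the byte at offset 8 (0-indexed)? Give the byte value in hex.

U+75D0 → 3-byte form E7 97 90 at offsets 0–2.
U+013F → 2-byte form C4 BF at offsets 3–4.
U+16A4 → 3-byte form E1 9A A4 at offsets 5–7.
U+1108 → 3-byte form E1 84 88 at offsets 8–10.
Offset 8 falls in char 4's range; it's byte 1 of E1 84 88 = 0xE1.

0xE1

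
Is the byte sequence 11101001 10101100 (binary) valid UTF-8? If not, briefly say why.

Leading byte 0xE9 = 11101001 → 3-byte form, but only 2 bytes are present.

invalid (sequence truncated)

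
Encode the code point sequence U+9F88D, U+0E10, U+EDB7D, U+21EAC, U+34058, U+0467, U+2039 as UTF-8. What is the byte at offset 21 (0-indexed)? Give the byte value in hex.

0xE2

U+9F88D → 4-byte form F2 9F A2 8D at offsets 0–3.
U+0E10 → 3-byte form E0 B8 90 at offsets 4–6.
U+EDB7D → 4-byte form F3 AD AD BD at offsets 7–10.
U+21EAC → 4-byte form F0 A1 BA AC at offsets 11–14.
U+34058 → 4-byte form F0 B4 81 98 at offsets 15–18.
U+0467 → 2-byte form D1 A7 at offsets 19–20.
U+2039 → 3-byte form E2 80 B9 at offsets 21–23.
Offset 21 falls in char 7's range; it's byte 1 of E2 80 B9 = 0xE2.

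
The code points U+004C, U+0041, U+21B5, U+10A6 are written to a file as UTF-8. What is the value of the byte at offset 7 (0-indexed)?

U+004C → 1-byte form 4C at offsets 0–0.
U+0041 → 1-byte form 41 at offsets 1–1.
U+21B5 → 3-byte form E2 86 B5 at offsets 2–4.
U+10A6 → 3-byte form E1 82 A6 at offsets 5–7.
Offset 7 falls in char 4's range; it's byte 3 of E1 82 A6 = 0xA6.

0xA6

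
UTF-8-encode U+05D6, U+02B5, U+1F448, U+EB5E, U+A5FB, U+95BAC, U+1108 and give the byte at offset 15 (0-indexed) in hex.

0x95

U+05D6 → 2-byte form D7 96 at offsets 0–1.
U+02B5 → 2-byte form CA B5 at offsets 2–3.
U+1F448 → 4-byte form F0 9F 91 88 at offsets 4–7.
U+EB5E → 3-byte form EE AD 9E at offsets 8–10.
U+A5FB → 3-byte form EA 97 BB at offsets 11–13.
U+95BAC → 4-byte form F2 95 AE AC at offsets 14–17.
Offset 15 falls in char 6's range; it's byte 2 of F2 95 AE AC = 0x95.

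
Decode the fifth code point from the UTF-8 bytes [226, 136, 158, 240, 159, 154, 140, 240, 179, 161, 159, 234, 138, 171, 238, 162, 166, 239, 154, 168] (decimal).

U+E8A6

Offset 0: leading byte 0xE2 = 11100010 → 3-byte char #1 = E2 88 9E.
Offset 3: leading byte 0xF0 = 11110000 → 4-byte char #2 = F0 9F 9A 8C.
Offset 7: leading byte 0xF0 = 11110000 → 4-byte char #3 = F0 B3 A1 9F.
Offset 11: leading byte 0xEA = 11101010 → 3-byte char #4 = EA 8A AB.
Offset 14: leading byte 0xEE = 11101110 → 3-byte char #5 = EE A2 A6.
Leading byte 0xEE = 11101110 matches 1110xxxx → 3-byte sequence.
Byte 1: 0xEE = 11101110, payload 1110 (4 bits).
Byte 2: 0xA2 = 10100010 (10xxxxxx ✓), payload 100010.
Byte 3: 0xA6 = 10100110 (10xxxxxx ✓), payload 100110.
Concatenate: 1110100010100110 = 0xE8A6 (16 bits → U+E8A6).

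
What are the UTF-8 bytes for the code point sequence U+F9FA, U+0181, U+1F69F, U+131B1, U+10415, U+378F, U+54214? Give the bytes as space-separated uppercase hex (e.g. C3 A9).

EF A7 BA C6 81 F0 9F 9A 9F F0 93 86 B1 F0 90 90 95 E3 9E 8F F1 94 88 94

U+F9FA: 3-byte form → EF A7 BA.
U+0181: 2-byte form → C6 81.
U+1F69F: 4-byte form → F0 9F 9A 9F.
U+131B1: 4-byte form → F0 93 86 B1.
U+10415: 4-byte form → F0 90 90 95.
U+378F: 3-byte form → E3 9E 8F.
U+54214: 4-byte form → F1 94 88 94.
Concatenated (24 bytes): EF A7 BA C6 81 F0 9F 9A 9F F0 93 86 B1 F0 90 90 95 E3 9E 8F F1 94 88 94.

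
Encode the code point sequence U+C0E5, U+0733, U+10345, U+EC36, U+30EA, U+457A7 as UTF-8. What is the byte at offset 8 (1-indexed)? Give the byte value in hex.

1-indexed offset 8 is 0-indexed offset 7.
U+C0E5 → 3-byte form EC 83 A5 at offsets 0–2.
U+0733 → 2-byte form DC B3 at offsets 3–4.
U+10345 → 4-byte form F0 90 8D 85 at offsets 5–8.
Offset 7 falls in char 3's range; it's byte 3 of F0 90 8D 85 = 0x8D.

0x8D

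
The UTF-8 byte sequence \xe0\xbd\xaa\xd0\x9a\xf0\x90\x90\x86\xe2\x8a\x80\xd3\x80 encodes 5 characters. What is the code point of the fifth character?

U+04C0

Offset 0: leading byte 0xE0 = 11100000 → 3-byte char #1 = E0 BD AA.
Offset 3: leading byte 0xD0 = 11010000 → 2-byte char #2 = D0 9A.
Offset 5: leading byte 0xF0 = 11110000 → 4-byte char #3 = F0 90 90 86.
Offset 9: leading byte 0xE2 = 11100010 → 3-byte char #4 = E2 8A 80.
Offset 12: leading byte 0xD3 = 11010011 → 2-byte char #5 = D3 80.
Leading byte 0xD3 = 11010011 matches 110xxxxx → 2-byte sequence.
Byte 1: 0xD3 = 11010011, payload 10011 (5 bits).
Byte 2: 0x80 = 10000000 (10xxxxxx ✓), payload 000000.
Concatenate: 10011000000 = 0x4C0 (11 bits → U+04C0).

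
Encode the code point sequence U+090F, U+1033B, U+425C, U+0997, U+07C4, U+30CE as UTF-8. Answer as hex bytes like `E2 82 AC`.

E0 A4 8F F0 90 8C BB E4 89 9C E0 A6 97 DF 84 E3 83 8E

U+090F: 3-byte form → E0 A4 8F.
U+1033B: 4-byte form → F0 90 8C BB.
U+425C: 3-byte form → E4 89 9C.
U+0997: 3-byte form → E0 A6 97.
U+07C4: 2-byte form → DF 84.
U+30CE: 3-byte form → E3 83 8E.
Concatenated (18 bytes): E0 A4 8F F0 90 8C BB E4 89 9C E0 A6 97 DF 84 E3 83 8E.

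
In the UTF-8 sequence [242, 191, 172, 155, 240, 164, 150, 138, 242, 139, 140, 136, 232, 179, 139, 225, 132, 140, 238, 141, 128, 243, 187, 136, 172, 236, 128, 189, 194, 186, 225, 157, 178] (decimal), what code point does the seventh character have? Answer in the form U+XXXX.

U+FB22C

Offset 0: leading byte 0xF2 = 11110010 → 4-byte char #1 = F2 BF AC 9B.
Offset 4: leading byte 0xF0 = 11110000 → 4-byte char #2 = F0 A4 96 8A.
Offset 8: leading byte 0xF2 = 11110010 → 4-byte char #3 = F2 8B 8C 88.
Offset 12: leading byte 0xE8 = 11101000 → 3-byte char #4 = E8 B3 8B.
Offset 15: leading byte 0xE1 = 11100001 → 3-byte char #5 = E1 84 8C.
Offset 18: leading byte 0xEE = 11101110 → 3-byte char #6 = EE 8D 80.
Offset 21: leading byte 0xF3 = 11110011 → 4-byte char #7 = F3 BB 88 AC.
Leading byte 0xF3 = 11110011 matches 11110xxx → 4-byte sequence.
Byte 1: 0xF3 = 11110011, payload 011 (3 bits).
Byte 2: 0xBB = 10111011 (10xxxxxx ✓), payload 111011.
Byte 3: 0x88 = 10001000 (10xxxxxx ✓), payload 001000.
Byte 4: 0xAC = 10101100 (10xxxxxx ✓), payload 101100.
Concatenate: 011111011001000101100 = 0xFB22C (21 bits → U+FB22C).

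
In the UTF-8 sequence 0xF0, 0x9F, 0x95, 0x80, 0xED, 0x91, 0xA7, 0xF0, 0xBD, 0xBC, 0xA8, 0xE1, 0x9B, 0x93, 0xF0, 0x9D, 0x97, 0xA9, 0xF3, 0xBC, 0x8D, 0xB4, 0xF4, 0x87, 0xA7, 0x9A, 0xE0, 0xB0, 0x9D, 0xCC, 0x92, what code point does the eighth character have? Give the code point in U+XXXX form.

U+0C1D

Offset 0: leading byte 0xF0 = 11110000 → 4-byte char #1 = F0 9F 95 80.
Offset 4: leading byte 0xED = 11101101 → 3-byte char #2 = ED 91 A7.
Offset 7: leading byte 0xF0 = 11110000 → 4-byte char #3 = F0 BD BC A8.
Offset 11: leading byte 0xE1 = 11100001 → 3-byte char #4 = E1 9B 93.
Offset 14: leading byte 0xF0 = 11110000 → 4-byte char #5 = F0 9D 97 A9.
Offset 18: leading byte 0xF3 = 11110011 → 4-byte char #6 = F3 BC 8D B4.
Offset 22: leading byte 0xF4 = 11110100 → 4-byte char #7 = F4 87 A7 9A.
Offset 26: leading byte 0xE0 = 11100000 → 3-byte char #8 = E0 B0 9D.
Leading byte 0xE0 = 11100000 matches 1110xxxx → 3-byte sequence.
Byte 1: 0xE0 = 11100000, payload 0000 (4 bits).
Byte 2: 0xB0 = 10110000 (10xxxxxx ✓), payload 110000.
Byte 3: 0x9D = 10011101 (10xxxxxx ✓), payload 011101.
Concatenate: 0000110000011101 = 0xC1D (16 bits → U+0C1D).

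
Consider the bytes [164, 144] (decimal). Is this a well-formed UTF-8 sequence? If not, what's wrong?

invalid (continuation byte with no leading byte)

Byte 0xA4 = 10100100 has the form 10xxxxxx — a continuation byte — but there is no preceding leading byte.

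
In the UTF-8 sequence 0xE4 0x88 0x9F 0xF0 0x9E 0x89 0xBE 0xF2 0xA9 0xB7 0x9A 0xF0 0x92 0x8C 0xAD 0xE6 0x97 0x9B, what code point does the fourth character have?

Offset 0: leading byte 0xE4 = 11100100 → 3-byte char #1 = E4 88 9F.
Offset 3: leading byte 0xF0 = 11110000 → 4-byte char #2 = F0 9E 89 BE.
Offset 7: leading byte 0xF2 = 11110010 → 4-byte char #3 = F2 A9 B7 9A.
Offset 11: leading byte 0xF0 = 11110000 → 4-byte char #4 = F0 92 8C AD.
Leading byte 0xF0 = 11110000 matches 11110xxx → 4-byte sequence.
Byte 1: 0xF0 = 11110000, payload 000 (3 bits).
Byte 2: 0x92 = 10010010 (10xxxxxx ✓), payload 010010.
Byte 3: 0x8C = 10001100 (10xxxxxx ✓), payload 001100.
Byte 4: 0xAD = 10101101 (10xxxxxx ✓), payload 101101.
Concatenate: 000010010001100101101 = 0x1232D (21 bits → U+1232D).

U+1232D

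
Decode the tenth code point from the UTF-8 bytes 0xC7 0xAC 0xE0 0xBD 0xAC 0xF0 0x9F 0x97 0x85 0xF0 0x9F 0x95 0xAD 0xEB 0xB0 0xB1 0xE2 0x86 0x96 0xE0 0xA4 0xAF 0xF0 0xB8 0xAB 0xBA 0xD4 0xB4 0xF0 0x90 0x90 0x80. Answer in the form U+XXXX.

Offset 0: leading byte 0xC7 = 11000111 → 2-byte char #1 = C7 AC.
Offset 2: leading byte 0xE0 = 11100000 → 3-byte char #2 = E0 BD AC.
Offset 5: leading byte 0xF0 = 11110000 → 4-byte char #3 = F0 9F 97 85.
Offset 9: leading byte 0xF0 = 11110000 → 4-byte char #4 = F0 9F 95 AD.
Offset 13: leading byte 0xEB = 11101011 → 3-byte char #5 = EB B0 B1.
Offset 16: leading byte 0xE2 = 11100010 → 3-byte char #6 = E2 86 96.
Offset 19: leading byte 0xE0 = 11100000 → 3-byte char #7 = E0 A4 AF.
Offset 22: leading byte 0xF0 = 11110000 → 4-byte char #8 = F0 B8 AB BA.
Offset 26: leading byte 0xD4 = 11010100 → 2-byte char #9 = D4 B4.
Offset 28: leading byte 0xF0 = 11110000 → 4-byte char #10 = F0 90 90 80.
Leading byte 0xF0 = 11110000 matches 11110xxx → 4-byte sequence.
Byte 1: 0xF0 = 11110000, payload 000 (3 bits).
Byte 2: 0x90 = 10010000 (10xxxxxx ✓), payload 010000.
Byte 3: 0x90 = 10010000 (10xxxxxx ✓), payload 010000.
Byte 4: 0x80 = 10000000 (10xxxxxx ✓), payload 000000.
Concatenate: 000010000010000000000 = 0x10400 (21 bits → U+10400).

U+10400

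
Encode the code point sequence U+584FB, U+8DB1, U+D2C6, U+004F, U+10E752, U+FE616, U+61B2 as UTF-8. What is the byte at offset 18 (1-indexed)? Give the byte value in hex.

1-indexed offset 18 is 0-indexed offset 17.
U+584FB → 4-byte form F1 98 93 BB at offsets 0–3.
U+8DB1 → 3-byte form E8 B6 B1 at offsets 4–6.
U+D2C6 → 3-byte form ED 8B 86 at offsets 7–9.
U+004F → 1-byte form 4F at offsets 10–10.
U+10E752 → 4-byte form F4 8E 9D 92 at offsets 11–14.
U+FE616 → 4-byte form F3 BE 98 96 at offsets 15–18.
Offset 17 falls in char 6's range; it's byte 3 of F3 BE 98 96 = 0x98.

0x98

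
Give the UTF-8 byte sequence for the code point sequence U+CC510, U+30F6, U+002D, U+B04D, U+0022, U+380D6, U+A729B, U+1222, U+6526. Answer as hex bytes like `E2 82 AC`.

F3 8C 94 90 E3 83 B6 2D EB 81 8D 22 F0 B8 83 96 F2 A7 8A 9B E1 88 A2 E6 94 A6

U+CC510: 4-byte form → F3 8C 94 90.
U+30F6: 3-byte form → E3 83 B6.
U+002D: 1-byte form → 2D.
U+B04D: 3-byte form → EB 81 8D.
U+0022: 1-byte form → 22.
U+380D6: 4-byte form → F0 B8 83 96.
U+A729B: 4-byte form → F2 A7 8A 9B.
U+1222: 3-byte form → E1 88 A2.
U+6526: 3-byte form → E6 94 A6.
Concatenated (26 bytes): F3 8C 94 90 E3 83 B6 2D EB 81 8D 22 F0 B8 83 96 F2 A7 8A 9B E1 88 A2 E6 94 A6.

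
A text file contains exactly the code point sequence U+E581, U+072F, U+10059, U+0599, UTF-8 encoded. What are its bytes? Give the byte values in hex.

U+E581: 3-byte form → EE 96 81.
U+072F: 2-byte form → DC AF.
U+10059: 4-byte form → F0 90 81 99.
U+0599: 2-byte form → D6 99.
Concatenated (11 bytes): EE 96 81 DC AF F0 90 81 99 D6 99.

EE 96 81 DC AF F0 90 81 99 D6 99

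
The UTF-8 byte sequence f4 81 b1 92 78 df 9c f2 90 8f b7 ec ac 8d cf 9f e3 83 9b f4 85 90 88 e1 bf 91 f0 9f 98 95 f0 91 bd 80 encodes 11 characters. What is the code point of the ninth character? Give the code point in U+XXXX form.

Offset 0: leading byte 0xF4 = 11110100 → 4-byte char #1 = F4 81 B1 92.
Offset 4: leading byte 0x78 = 01111000 → 1-byte char #2 = 78.
Offset 5: leading byte 0xDF = 11011111 → 2-byte char #3 = DF 9C.
Offset 7: leading byte 0xF2 = 11110010 → 4-byte char #4 = F2 90 8F B7.
Offset 11: leading byte 0xEC = 11101100 → 3-byte char #5 = EC AC 8D.
Offset 14: leading byte 0xCF = 11001111 → 2-byte char #6 = CF 9F.
Offset 16: leading byte 0xE3 = 11100011 → 3-byte char #7 = E3 83 9B.
Offset 19: leading byte 0xF4 = 11110100 → 4-byte char #8 = F4 85 90 88.
Offset 23: leading byte 0xE1 = 11100001 → 3-byte char #9 = E1 BF 91.
Leading byte 0xE1 = 11100001 matches 1110xxxx → 3-byte sequence.
Byte 1: 0xE1 = 11100001, payload 0001 (4 bits).
Byte 2: 0xBF = 10111111 (10xxxxxx ✓), payload 111111.
Byte 3: 0x91 = 10010001 (10xxxxxx ✓), payload 010001.
Concatenate: 0001111111010001 = 0x1FD1 (16 bits → U+1FD1).

U+1FD1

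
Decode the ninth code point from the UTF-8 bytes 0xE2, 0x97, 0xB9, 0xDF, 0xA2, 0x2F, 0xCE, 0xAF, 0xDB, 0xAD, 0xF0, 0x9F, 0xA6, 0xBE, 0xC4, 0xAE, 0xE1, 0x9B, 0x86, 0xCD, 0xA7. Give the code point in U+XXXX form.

U+0367

Offset 0: leading byte 0xE2 = 11100010 → 3-byte char #1 = E2 97 B9.
Offset 3: leading byte 0xDF = 11011111 → 2-byte char #2 = DF A2.
Offset 5: leading byte 0x2F = 00101111 → 1-byte char #3 = 2F.
Offset 6: leading byte 0xCE = 11001110 → 2-byte char #4 = CE AF.
Offset 8: leading byte 0xDB = 11011011 → 2-byte char #5 = DB AD.
Offset 10: leading byte 0xF0 = 11110000 → 4-byte char #6 = F0 9F A6 BE.
Offset 14: leading byte 0xC4 = 11000100 → 2-byte char #7 = C4 AE.
Offset 16: leading byte 0xE1 = 11100001 → 3-byte char #8 = E1 9B 86.
Offset 19: leading byte 0xCD = 11001101 → 2-byte char #9 = CD A7.
Leading byte 0xCD = 11001101 matches 110xxxxx → 2-byte sequence.
Byte 1: 0xCD = 11001101, payload 01101 (5 bits).
Byte 2: 0xA7 = 10100111 (10xxxxxx ✓), payload 100111.
Concatenate: 01101100111 = 0x367 (11 bits → U+0367).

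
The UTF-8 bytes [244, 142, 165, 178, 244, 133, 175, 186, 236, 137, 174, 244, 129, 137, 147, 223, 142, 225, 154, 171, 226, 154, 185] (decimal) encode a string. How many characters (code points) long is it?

7

Byte at offset 0: 0xF4 = 11110100 → 4-byte char (#1). Advance 4.
Byte at offset 4: 0xF4 = 11110100 → 4-byte char (#2). Advance 4.
Byte at offset 8: 0xEC = 11101100 → 3-byte char (#3). Advance 3.
Byte at offset 11: 0xF4 = 11110100 → 4-byte char (#4). Advance 4.
Byte at offset 15: 0xDF = 11011111 → 2-byte char (#5). Advance 2.
Byte at offset 17: 0xE1 = 11100001 → 3-byte char (#6). Advance 3.
Byte at offset 20: 0xE2 = 11100010 → 3-byte char (#7). Advance 3.
Reached end at offset 23 after 7 code points.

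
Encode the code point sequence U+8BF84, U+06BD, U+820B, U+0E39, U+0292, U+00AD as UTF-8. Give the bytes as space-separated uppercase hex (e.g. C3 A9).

F2 8B BE 84 DA BD E8 88 8B E0 B8 B9 CA 92 C2 AD

U+8BF84: 4-byte form → F2 8B BE 84.
U+06BD: 2-byte form → DA BD.
U+820B: 3-byte form → E8 88 8B.
U+0E39: 3-byte form → E0 B8 B9.
U+0292: 2-byte form → CA 92.
U+00AD: 2-byte form → C2 AD.
Concatenated (16 bytes): F2 8B BE 84 DA BD E8 88 8B E0 B8 B9 CA 92 C2 AD.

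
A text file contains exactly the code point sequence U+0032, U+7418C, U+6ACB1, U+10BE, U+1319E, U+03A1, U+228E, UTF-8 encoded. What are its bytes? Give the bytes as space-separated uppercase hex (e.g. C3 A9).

32 F1 B4 86 8C F1 AA B2 B1 E1 82 BE F0 93 86 9E CE A1 E2 8A 8E

U+0032: 1-byte form → 32.
U+7418C: 4-byte form → F1 B4 86 8C.
U+6ACB1: 4-byte form → F1 AA B2 B1.
U+10BE: 3-byte form → E1 82 BE.
U+1319E: 4-byte form → F0 93 86 9E.
U+03A1: 2-byte form → CE A1.
U+228E: 3-byte form → E2 8A 8E.
Concatenated (21 bytes): 32 F1 B4 86 8C F1 AA B2 B1 E1 82 BE F0 93 86 9E CE A1 E2 8A 8E.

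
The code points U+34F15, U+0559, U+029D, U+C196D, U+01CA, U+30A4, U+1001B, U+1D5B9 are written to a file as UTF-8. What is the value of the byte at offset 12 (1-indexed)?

1-indexed offset 12 is 0-indexed offset 11.
U+34F15 → 4-byte form F0 B4 BC 95 at offsets 0–3.
U+0559 → 2-byte form D5 99 at offsets 4–5.
U+029D → 2-byte form CA 9D at offsets 6–7.
U+C196D → 4-byte form F3 81 A5 AD at offsets 8–11.
Offset 11 falls in char 4's range; it's byte 4 of F3 81 A5 AD = 0xAD.

0xAD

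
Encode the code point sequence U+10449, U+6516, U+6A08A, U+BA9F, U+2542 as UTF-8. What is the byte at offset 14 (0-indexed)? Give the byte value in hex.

U+10449 → 4-byte form F0 90 91 89 at offsets 0–3.
U+6516 → 3-byte form E6 94 96 at offsets 4–6.
U+6A08A → 4-byte form F1 AA 82 8A at offsets 7–10.
U+BA9F → 3-byte form EB AA 9F at offsets 11–13.
U+2542 → 3-byte form E2 95 82 at offsets 14–16.
Offset 14 falls in char 5's range; it's byte 1 of E2 95 82 = 0xE2.

0xE2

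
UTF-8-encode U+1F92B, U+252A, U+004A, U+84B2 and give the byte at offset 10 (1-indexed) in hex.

1-indexed offset 10 is 0-indexed offset 9.
U+1F92B → 4-byte form F0 9F A4 AB at offsets 0–3.
U+252A → 3-byte form E2 94 AA at offsets 4–6.
U+004A → 1-byte form 4A at offsets 7–7.
U+84B2 → 3-byte form E8 92 B2 at offsets 8–10.
Offset 9 falls in char 4's range; it's byte 2 of E8 92 B2 = 0x92.

0x92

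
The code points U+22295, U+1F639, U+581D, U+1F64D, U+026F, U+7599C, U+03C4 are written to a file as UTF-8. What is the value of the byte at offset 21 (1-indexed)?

0x9C

1-indexed offset 21 is 0-indexed offset 20.
U+22295 → 4-byte form F0 A2 8A 95 at offsets 0–3.
U+1F639 → 4-byte form F0 9F 98 B9 at offsets 4–7.
U+581D → 3-byte form E5 A0 9D at offsets 8–10.
U+1F64D → 4-byte form F0 9F 99 8D at offsets 11–14.
U+026F → 2-byte form C9 AF at offsets 15–16.
U+7599C → 4-byte form F1 B5 A6 9C at offsets 17–20.
Offset 20 falls in char 6's range; it's byte 4 of F1 B5 A6 9C = 0x9C.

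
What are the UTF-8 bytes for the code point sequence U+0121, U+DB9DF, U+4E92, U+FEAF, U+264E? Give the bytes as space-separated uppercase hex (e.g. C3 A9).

C4 A1 F3 9B A7 9F E4 BA 92 EF BA AF E2 99 8E

U+0121: 2-byte form → C4 A1.
U+DB9DF: 4-byte form → F3 9B A7 9F.
U+4E92: 3-byte form → E4 BA 92.
U+FEAF: 3-byte form → EF BA AF.
U+264E: 3-byte form → E2 99 8E.
Concatenated (15 bytes): C4 A1 F3 9B A7 9F E4 BA 92 EF BA AF E2 99 8E.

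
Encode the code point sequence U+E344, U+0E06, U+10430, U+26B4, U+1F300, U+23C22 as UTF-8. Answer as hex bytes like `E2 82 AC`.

EE 8D 84 E0 B8 86 F0 90 90 B0 E2 9A B4 F0 9F 8C 80 F0 A3 B0 A2

U+E344: 3-byte form → EE 8D 84.
U+0E06: 3-byte form → E0 B8 86.
U+10430: 4-byte form → F0 90 90 B0.
U+26B4: 3-byte form → E2 9A B4.
U+1F300: 4-byte form → F0 9F 8C 80.
U+23C22: 4-byte form → F0 A3 B0 A2.
Concatenated (21 bytes): EE 8D 84 E0 B8 86 F0 90 90 B0 E2 9A B4 F0 9F 8C 80 F0 A3 B0 A2.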